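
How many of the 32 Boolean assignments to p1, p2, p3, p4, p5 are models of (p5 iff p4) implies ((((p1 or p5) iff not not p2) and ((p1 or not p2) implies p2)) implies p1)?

30

Initial set: {((p5 iff p4) implies ((((p1 or p5) iff not not p2) and ((p1 or not p2) implies p2)) implies p1))}.
((p5 iff p4) implies ((((p1 or p5) iff not not p2) and ((p1 or not p2) implies p2)) implies p1)): β-rule — branch into not (p5 iff p4)  //  ((((p1 or p5) iff not not p2) and ((p1 or not p2) implies p2)) implies p1).
  branch 1 (add not (p5 iff p4)):
    not (p5 iff p4): β-rule — branch into p5, not p4  //  not p5, p4.
      branch 1.1 (add p5, not p4):
        ○ open, literals {p4=F, p5=T}.
      branch 1.2 (add not p5, p4):
        ○ open, literals {p4=T, p5=F}.
  branch 2 (add ((((p1 or p5) iff not not p2) and ((p1 or not p2) implies p2)) implies p1)):
    ((((p1 or p5) iff not not p2) and ((p1 or not p2) implies p2)) implies p1): β-rule — branch into not (((p1 or p5) iff not not p2) and ((p1 or not p2) implies p2))  //  p1.
      branch 2.1 (add not (((p1 or p5) iff not not p2) and ((p1 or not p2) implies p2))):
        not (((p1 or p5) iff not not p2) and ((p1 or not p2) implies p2)): β-rule — branch into not ((p1 or p5) iff not not p2)  //  not ((p1 or not p2) implies p2).
          branch 2.1.1 (add not ((p1 or p5) iff not not p2)):
            not ((p1 or p5) iff not not p2): β-rule — branch into (p1 or p5), not not not p2  //  not (p1 or p5), not not p2.
              branch 2.1.1.1 (add (p1 or p5), not not not p2):
                not not not p2: drop double negation, giving not p2.
                (p1 or p5): β-rule — branch into p1  //  p5.
                  branch 2.1.1.1.1 (add p1):
                    ○ open, literals {p1=T, p2=F}.
                  branch 2.1.1.1.2 (add p5):
                    ○ open, literals {p2=F, p5=T}.
              branch 2.1.1.2 (add not (p1 or p5), not not p2):
                not (p1 or p5): α-rule — add not p1, not p5.
                not not p2: drop double negation, giving p2.
                ○ open, literals {p1=F, p2=T, p5=F}.
          branch 2.1.2 (add not ((p1 or not p2) implies p2)):
            not ((p1 or not p2) implies p2): α-rule — add (p1 or not p2), not p2.
            (p1 or not p2): β-rule — branch into p1  //  not p2.
              branch 2.1.2.1 (add p1):
                ○ open, literals {p1=T, p2=F}.
              branch 2.1.2.2 (add not p2):
                ○ open, literals {p2=F}.
      branch 2.2 (add p1):
        ○ open, literals {p1=T}.
0 branches closed, 8 open.
Each open branch fixes some atoms; the unmentioned ones are free. Counting distinct full assignments: branch {p4=F, p5=T} (p1, p2, p3) contributes 8 new; branch {p4=T, p5=F} (p1, p2, p3) contributes 8 new; branch {p1=T, p2=F} (p3, p4, p5) contributes 4 new; branch {p2=F, p5=T} (p1, p3, p4) contributes 2 new; branch {p1=F, p2=T, p5=F} (p3, p4) contributes 2 new; branch {p1=T, p2=F} (p3, p4, p5) contributes 0 new; branch {p2=F} (p1, p3, p4, p5) contributes 2 new; branch {p1=T} (p2, p3, p4, p5) contributes 4 new. Total: 30.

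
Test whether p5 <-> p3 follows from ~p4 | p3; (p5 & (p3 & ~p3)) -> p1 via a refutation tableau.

Initial set: {(~p4 | p3); ((p5 & (p3 & ~p3)) -> p1); ~(p5 <-> p3)}.
(~p4 | p3): β-rule — branch into ~p4  //  p3.
  branch 1 (add ~p4):
    ((p5 & (p3 & ~p3)) -> p1): β-rule — branch into ~(p5 & (p3 & ~p3))  //  p1.
      branch 1.1 (add ~(p5 & (p3 & ~p3))):
        ~(p5 <-> p3): β-rule — branch into p5, ~p3  //  ~p5, p3.
          branch 1.1.1 (add p5, ~p3):
            ~(p5 & (p3 & ~p3)): β-rule — branch into ~p5  //  ~(p3 & ~p3).
              branch 1.1.1.1 (add ~p5):
                × closes — contains both p5 and ~p5.
              branch 1.1.1.2 (add ~(p3 & ~p3)):
                ~(p3 & ~p3): β-rule — branch into ~p3  //  ~~p3.
                  branch 1.1.1.2.1 (add ~p3):
                    ○ open, literals {p3=F, p4=F, p5=T}.
                  branch 1.1.1.2.2 (add ~~p3):
                    × closes — contains both p3 and ~p3.
          branch 1.1.2 (add ~p5, p3):
            ~(p5 & (p3 & ~p3)): β-rule — branch into ~p5  //  ~(p3 & ~p3).
              branch 1.1.2.1 (add ~p5):
                ○ open, literals {p3=T, p4=F, p5=F}.
              branch 1.1.2.2 (add ~(p3 & ~p3)):
                ~(p3 & ~p3): β-rule — branch into ~p3  //  ~~p3.
                  branch 1.1.2.2.1 (add ~p3):
                    × closes — contains both p3 and ~p3.
                  branch 1.1.2.2.2 (add ~~p3):
                    ○ open, literals {p3=T, p4=F, p5=F}.
      branch 1.2 (add p1):
        ~(p5 <-> p3): β-rule — branch into p5, ~p3  //  ~p5, p3.
          branch 1.2.1 (add p5, ~p3):
            ○ open, literals {p1=T, p3=F, p4=F, p5=T}.
          branch 1.2.2 (add ~p5, p3):
            ○ open, literals {p1=T, p3=T, p4=F, p5=F}.
  branch 2 (add p3):
    ((p5 & (p3 & ~p3)) -> p1): β-rule — branch into ~(p5 & (p3 & ~p3))  //  p1.
      branch 2.1 (add ~(p5 & (p3 & ~p3))):
        ~(p5 <-> p3): β-rule — branch into p5, ~p3  //  ~p5, p3.
          branch 2.1.1 (add p5, ~p3):
            × closes — contains both p3 and ~p3.
          branch 2.1.2 (add ~p5, p3):
            ~(p5 & (p3 & ~p3)): β-rule — branch into ~p5  //  ~(p3 & ~p3).
              branch 2.1.2.1 (add ~p5):
                ○ open, literals {p3=T, p5=F}.
              branch 2.1.2.2 (add ~(p3 & ~p3)):
                ~(p3 & ~p3): β-rule — branch into ~p3  //  ~~p3.
                  branch 2.1.2.2.1 (add ~p3):
                    × closes — contains both p3 and ~p3.
                  branch 2.1.2.2.2 (add ~~p3):
                    ○ open, literals {p3=T, p5=F}.
      branch 2.2 (add p1):
        ~(p5 <-> p3): β-rule — branch into p5, ~p3  //  ~p5, p3.
          branch 2.2.1 (add p5, ~p3):
            × closes — contains both p3 and ~p3.
          branch 2.2.2 (add ~p5, p3):
            ○ open, literals {p1=T, p3=T, p5=F}.
6 branches closed, 8 open.
An open branch gives a countermodel: p3=F, p4=F, p5=T (unmentioned atoms arbitrary); the premises hold there but the conclusion fails.

No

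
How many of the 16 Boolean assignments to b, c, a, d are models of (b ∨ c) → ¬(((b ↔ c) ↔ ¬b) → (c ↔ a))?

Initial set: {T ((b ∨ c) → ¬(((b ↔ c) ↔ ¬b) → (c ↔ a)))}.
T ((b ∨ c) → ¬(((b ↔ c) ↔ ¬b) → (c ↔ a))): β-rule — branch into F (b ∨ c)  //  T ¬(((b ↔ c) ↔ ¬b) → (c ↔ a)).
  branch 1 (add F (b ∨ c)):
    F (b ∨ c): α-rule — add F b, F c.
    ○ open, literals {b=0, c=0}.
  branch 2 (add T ¬(((b ↔ c) ↔ ¬b) → (c ↔ a))):
    T ¬(((b ↔ c) ↔ ¬b) → (c ↔ a)): α-rule — add T ((b ↔ c) ↔ ¬b), F (c ↔ a).
    T ((b ↔ c) ↔ ¬b): β-rule — branch into T (b ↔ c), T ¬b  //  F (b ↔ c), F ¬b.
      branch 2.1 (add T (b ↔ c), T ¬b):
        F (c ↔ a): β-rule — branch into T c, F a  //  F c, T a.
          branch 2.1.1 (add T c, F a):
            T (b ↔ c): β-rule — branch into T b, T c  //  F b, F c.
              branch 2.1.1.1 (add T b, T c):
                × closes — contains both b and ¬b.
              branch 2.1.1.2 (add F b, F c):
                × closes — contains both c and ¬c.
          branch 2.1.2 (add F c, T a):
            T (b ↔ c): β-rule — branch into T b, T c  //  F b, F c.
              branch 2.1.2.1 (add T b, T c):
                × closes — contains both b and ¬b.
              branch 2.1.2.2 (add F b, F c):
                ○ open, literals {a=1, b=0, c=0}.
      branch 2.2 (add F (b ↔ c), F ¬b):
        F (c ↔ a): β-rule — branch into T c, F a  //  F c, T a.
          branch 2.2.1 (add T c, F a):
            F (b ↔ c): β-rule — branch into T b, F c  //  F b, T c.
              branch 2.2.1.1 (add T b, F c):
                × closes — contains both c and ¬c.
              branch 2.2.1.2 (add F b, T c):
                × closes — contains both b and ¬b.
          branch 2.2.2 (add F c, T a):
            F (b ↔ c): β-rule — branch into T b, F c  //  F b, T c.
              branch 2.2.2.1 (add T b, F c):
                ○ open, literals {a=1, b=1, c=0}.
              branch 2.2.2.2 (add F b, T c):
                × closes — contains both b and ¬b.
6 branches closed, 3 open.
Each open branch fixes some atoms; the unmentioned ones are free. Counting distinct full assignments: branch {b=0, c=0} (a, d) contributes 4 new; branch {a=1, b=0, c=0} (d) contributes 0 new; branch {a=1, b=1, c=0} (d) contributes 2 new. Total: 6.

6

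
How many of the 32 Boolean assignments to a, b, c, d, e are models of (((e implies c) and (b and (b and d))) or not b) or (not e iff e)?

22

Initial set: {((((e implies c) and (b and (b and d))) or not b) or (not e iff e))}.
((((e implies c) and (b and (b and d))) or not b) or (not e iff e)): β-rule — branch into (((e implies c) and (b and (b and d))) or not b)  //  (not e iff e).
  branch 1 (add (((e implies c) and (b and (b and d))) or not b)):
    (((e implies c) and (b and (b and d))) or not b): β-rule — branch into ((e implies c) and (b and (b and d)))  //  not b.
      branch 1.1 (add ((e implies c) and (b and (b and d)))):
        ((e implies c) and (b and (b and d))): α-rule — add (e implies c), (b and (b and d)).
        (b and (b and d)): α-rule — add b, (b and d).
        (b and d): α-rule — add b, d.
        (e implies c): β-rule — branch into not e  //  c.
          branch 1.1.1 (add not e):
            ○ open, literals {b=1, d=1, e=0}.
          branch 1.1.2 (add c):
            ○ open, literals {b=1, c=1, d=1}.
      branch 1.2 (add not b):
        ○ open, literals {b=0}.
  branch 2 (add (not e iff e)):
    (not e iff e): β-rule — branch into not e, e  //  not not e, not e.
      branch 2.1 (add not e, e):
        × closes — contains both e and not e.
      branch 2.2 (add not not e, not e):
        × closes — contains both e and not e.
2 branches closed, 3 open.
Each open branch fixes some atoms; the unmentioned ones are free. Counting distinct full assignments: branch {b=1, d=1, e=0} (a, c) contributes 4 new; branch {b=1, c=1, d=1} (a, e) contributes 2 new; branch {b=0} (a, c, d, e) contributes 16 new. Total: 22.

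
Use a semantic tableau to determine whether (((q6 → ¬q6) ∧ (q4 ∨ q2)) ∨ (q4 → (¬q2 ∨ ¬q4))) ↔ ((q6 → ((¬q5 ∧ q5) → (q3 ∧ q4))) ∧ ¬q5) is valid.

Assume the negation and expand:
Initial set: {¬((((q6 → ¬q6) ∧ (q4 ∨ q2)) ∨ (q4 → (¬q2 ∨ ¬q4))) ↔ ((q6 → ((¬q5 ∧ q5) → (q3 ∧ q4))) ∧ ¬q5))}.
¬((((q6 → ¬q6) ∧ (q4 ∨ q2)) ∨ (q4 → (¬q2 ∨ ¬q4))) ↔ ((q6 → ((¬q5 ∧ q5) → (q3 ∧ q4))) ∧ ¬q5)): β-rule — branch into (((q6 → ¬q6) ∧ (q4 ∨ q2)) ∨ (q4 → (¬q2 ∨ ¬q4))), ¬((q6 → ((¬q5 ∧ q5) → (q3 ∧ q4))) ∧ ¬q5)  //  ¬(((q6 → ¬q6) ∧ (q4 ∨ q2)) ∨ (q4 → (¬q2 ∨ ¬q4))), ((q6 → ((¬q5 ∧ q5) → (q3 ∧ q4))) ∧ ¬q5).
  branch 1 (add (((q6 → ¬q6) ∧ (q4 ∨ q2)) ∨ (q4 → (¬q2 ∨ ¬q4))), ¬((q6 → ((¬q5 ∧ q5) → (q3 ∧ q4))) ∧ ¬q5)):
    (((q6 → ¬q6) ∧ (q4 ∨ q2)) ∨ (q4 → (¬q2 ∨ ¬q4))): β-rule — branch into ((q6 → ¬q6) ∧ (q4 ∨ q2))  //  (q4 → (¬q2 ∨ ¬q4)).
      branch 1.1 (add ((q6 → ¬q6) ∧ (q4 ∨ q2))):
        ((q6 → ¬q6) ∧ (q4 ∨ q2)): α-rule — add (q6 → ¬q6), (q4 ∨ q2).
        ¬((q6 → ((¬q5 ∧ q5) → (q3 ∧ q4))) ∧ ¬q5): β-rule — branch into ¬(q6 → ((¬q5 ∧ q5) → (q3 ∧ q4)))  //  ¬¬q5.
          branch 1.1.1 (add ¬(q6 → ((¬q5 ∧ q5) → (q3 ∧ q4)))):
            ¬(q6 → ((¬q5 ∧ q5) → (q3 ∧ q4))): α-rule — add q6, ¬((¬q5 ∧ q5) → (q3 ∧ q4)).
            ¬((¬q5 ∧ q5) → (q3 ∧ q4)): α-rule — add (¬q5 ∧ q5), ¬(q3 ∧ q4).
            (¬q5 ∧ q5): α-rule — add ¬q5, q5.
            × closes — contains both q5 and ¬q5.
          branch 1.1.2 (add ¬¬q5):
            (q6 → ¬q6): β-rule — branch into ¬q6  //  ¬q6.
              branch 1.1.2.1 (add ¬q6):
                (q4 ∨ q2): β-rule — branch into q4  //  q2.
                  branch 1.1.2.1.1 (add q4):
                    ○ open, literals {q4=1, q5=1, q6=0}.
                  branch 1.1.2.1.2 (add q2):
                    ○ open, literals {q2=1, q5=1, q6=0}.
              branch 1.1.2.2 (add ¬q6):
                (q4 ∨ q2): β-rule — branch into q4  //  q2.
                  branch 1.1.2.2.1 (add q4):
                    ○ open, literals {q4=1, q5=1, q6=0}.
                  branch 1.1.2.2.2 (add q2):
                    ○ open, literals {q2=1, q5=1, q6=0}.
      branch 1.2 (add (q4 → (¬q2 ∨ ¬q4))):
        ¬((q6 → ((¬q5 ∧ q5) → (q3 ∧ q4))) ∧ ¬q5): β-rule — branch into ¬(q6 → ((¬q5 ∧ q5) → (q3 ∧ q4)))  //  ¬¬q5.
          branch 1.2.1 (add ¬(q6 → ((¬q5 ∧ q5) → (q3 ∧ q4)))):
            ¬(q6 → ((¬q5 ∧ q5) → (q3 ∧ q4))): α-rule — add q6, ¬((¬q5 ∧ q5) → (q3 ∧ q4)).
            ¬((¬q5 ∧ q5) → (q3 ∧ q4)): α-rule — add (¬q5 ∧ q5), ¬(q3 ∧ q4).
            (¬q5 ∧ q5): α-rule — add ¬q5, q5.
            × closes — contains both q5 and ¬q5.
          branch 1.2.2 (add ¬¬q5):
            (q4 → (¬q2 ∨ ¬q4)): β-rule — branch into ¬q4  //  (¬q2 ∨ ¬q4).
              branch 1.2.2.1 (add ¬q4):
                ○ open, literals {q4=0, q5=1}.
              branch 1.2.2.2 (add (¬q2 ∨ ¬q4)):
                (¬q2 ∨ ¬q4): β-rule — branch into ¬q2  //  ¬q4.
                  branch 1.2.2.2.1 (add ¬q2):
                    ○ open, literals {q2=0, q5=1}.
                  branch 1.2.2.2.2 (add ¬q4):
                    ○ open, literals {q4=0, q5=1}.
  branch 2 (add ¬(((q6 → ¬q6) ∧ (q4 ∨ q2)) ∨ (q4 → (¬q2 ∨ ¬q4))), ((q6 → ((¬q5 ∧ q5) → (q3 ∧ q4))) ∧ ¬q5)):
    ¬(((q6 → ¬q6) ∧ (q4 ∨ q2)) ∨ (q4 → (¬q2 ∨ ¬q4))): α-rule — add ¬((q6 → ¬q6) ∧ (q4 ∨ q2)), ¬(q4 → (¬q2 ∨ ¬q4)).
    ((q6 → ((¬q5 ∧ q5) → (q3 ∧ q4))) ∧ ¬q5): α-rule — add (q6 → ((¬q5 ∧ q5) → (q3 ∧ q4))), ¬q5.
    ¬(q4 → (¬q2 ∨ ¬q4)): α-rule — add q4, ¬(¬q2 ∨ ¬q4).
    ¬(¬q2 ∨ ¬q4): α-rule — add ¬¬q2, ¬¬q4.
    ¬((q6 → ¬q6) ∧ (q4 ∨ q2)): β-rule — branch into ¬(q6 → ¬q6)  //  ¬(q4 ∨ q2).
      branch 2.1 (add ¬(q6 → ¬q6)):
        ¬(q6 → ¬q6): α-rule — add q6, ¬¬q6.
        (q6 → ((¬q5 ∧ q5) → (q3 ∧ q4))): β-rule — branch into ¬q6  //  ((¬q5 ∧ q5) → (q3 ∧ q4)).
          branch 2.1.1 (add ¬q6):
            × closes — contains both q6 and ¬q6.
          branch 2.1.2 (add ((¬q5 ∧ q5) → (q3 ∧ q4))):
            ((¬q5 ∧ q5) → (q3 ∧ q4)): β-rule — branch into ¬(¬q5 ∧ q5)  //  (q3 ∧ q4).
              branch 2.1.2.1 (add ¬(¬q5 ∧ q5)):
                ¬(¬q5 ∧ q5): β-rule — branch into ¬¬q5  //  ¬q5.
                  branch 2.1.2.1.1 (add ¬¬q5):
                    × closes — contains both q5 and ¬q5.
                  branch 2.1.2.1.2 (add ¬q5):
                    ○ open, literals {q2=1, q4=1, q5=0, q6=1}.
              branch 2.1.2.2 (add (q3 ∧ q4)):
                (q3 ∧ q4): α-rule — add q3, q4.
                ○ open, literals {q2=1, q3=1, q4=1, q5=0, q6=1}.
      branch 2.2 (add ¬(q4 ∨ q2)):
        ¬(q4 ∨ q2): α-rule — add ¬q4, ¬q2.
        × closes — contains both q4 and ¬q4.
5 branches closed, 9 open.
An open branch gives a countermodel: q4=1, q5=1, q6=0 (unmentioned atoms arbitrary); under it the original formula is false.

Not valid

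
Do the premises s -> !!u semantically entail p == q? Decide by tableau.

No

Initial set: {(s -> !!u); !(p == q)}.
(s -> !!u): β-rule — branch into !s  //  !!u.
  branch 1 (add !s):
    !(p == q): β-rule — branch into p, !q  //  !p, q.
      branch 1.1 (add p, !q):
        ○ open, literals {p=T, q=F, s=F}.
      branch 1.2 (add !p, q):
        ○ open, literals {p=F, q=T, s=F}.
  branch 2 (add !!u):
    !!u: drop double negation, giving u.
    !(p == q): β-rule — branch into p, !q  //  !p, q.
      branch 2.1 (add p, !q):
        ○ open, literals {p=T, q=F, u=T}.
      branch 2.2 (add !p, q):
        ○ open, literals {p=F, q=T, u=T}.
0 branches closed, 4 open.
An open branch gives a countermodel: p=T, q=F, s=F (unmentioned atoms arbitrary); the premises hold there but the conclusion fails.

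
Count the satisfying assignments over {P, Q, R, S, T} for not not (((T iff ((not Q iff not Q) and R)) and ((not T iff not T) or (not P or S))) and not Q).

Initial set: {not not (((T iff ((not Q iff not Q) and R)) and ((not T iff not T) or (not P or S))) and not Q)}.
not not (((T iff ((not Q iff not Q) and R)) and ((not T iff not T) or (not P or S))) and not Q): drop double negation, giving (((T iff ((not Q iff not Q) and R)) and ((not T iff not T) or (not P or S))) and not Q).
(((T iff ((not Q iff not Q) and R)) and ((not T iff not T) or (not P or S))) and not Q): α-rule — add ((T iff ((not Q iff not Q) and R)) and ((not T iff not T) or (not P or S))), not Q.
((T iff ((not Q iff not Q) and R)) and ((not T iff not T) or (not P or S))): α-rule — add (T iff ((not Q iff not Q) and R)), ((not T iff not T) or (not P or S)).
(T iff ((not Q iff not Q) and R)): β-rule — branch into T, ((not Q iff not Q) and R)  //  not T, not ((not Q iff not Q) and R).
  branch 1 (add T, ((not Q iff not Q) and R)):
    ((not Q iff not Q) and R): α-rule — add (not Q iff not Q), R.
    ((not T iff not T) or (not P or S)): β-rule — branch into (not T iff not T)  //  (not P or S).
      branch 1.1 (add (not T iff not T)):
        (not Q iff not Q): β-rule — branch into not Q, not Q  //  not not Q, not not Q.
          branch 1.1.1 (add not Q, not Q):
            (not T iff not T): β-rule — branch into not T, not T  //  not not T, not not T.
              branch 1.1.1.1 (add not T, not T):
                × closes — contains both T and not T.
              branch 1.1.1.2 (add not not T, not not T):
                ○ open, literals {Q=false, R=true, T=true}.
          branch 1.1.2 (add not not Q, not not Q):
            × closes — contains both Q and not Q.
      branch 1.2 (add (not P or S)):
        (not Q iff not Q): β-rule — branch into not Q, not Q  //  not not Q, not not Q.
          branch 1.2.1 (add not Q, not Q):
            (not P or S): β-rule — branch into not P  //  S.
              branch 1.2.1.1 (add not P):
                ○ open, literals {P=false, Q=false, R=true, T=true}.
              branch 1.2.1.2 (add S):
                ○ open, literals {Q=false, R=true, S=true, T=true}.
          branch 1.2.2 (add not not Q, not not Q):
            × closes — contains both Q and not Q.
  branch 2 (add not T, not ((not Q iff not Q) and R)):
    ((not T iff not T) or (not P or S)): β-rule — branch into (not T iff not T)  //  (not P or S).
      branch 2.1 (add (not T iff not T)):
        not ((not Q iff not Q) and R): β-rule — branch into not (not Q iff not Q)  //  not R.
          branch 2.1.1 (add not (not Q iff not Q)):
            (not T iff not T): β-rule — branch into not T, not T  //  not not T, not not T.
              branch 2.1.1.1 (add not T, not T):
                not (not Q iff not Q): β-rule — branch into not Q, not not Q  //  not not Q, not Q.
                  branch 2.1.1.1.1 (add not Q, not not Q):
                    × closes — contains both Q and not Q.
                  branch 2.1.1.1.2 (add not not Q, not Q):
                    × closes — contains both Q and not Q.
              branch 2.1.1.2 (add not not T, not not T):
                × closes — contains both T and not T.
          branch 2.1.2 (add not R):
            (not T iff not T): β-rule — branch into not T, not T  //  not not T, not not T.
              branch 2.1.2.1 (add not T, not T):
                ○ open, literals {Q=false, R=false, T=false}.
              branch 2.1.2.2 (add not not T, not not T):
                × closes — contains both T and not T.
      branch 2.2 (add (not P or S)):
        not ((not Q iff not Q) and R): β-rule — branch into not (not Q iff not Q)  //  not R.
          branch 2.2.1 (add not (not Q iff not Q)):
            (not P or S): β-rule — branch into not P  //  S.
              branch 2.2.1.1 (add not P):
                not (not Q iff not Q): β-rule — branch into not Q, not not Q  //  not not Q, not Q.
                  branch 2.2.1.1.1 (add not Q, not not Q):
                    × closes — contains both Q and not Q.
                  branch 2.2.1.1.2 (add not not Q, not Q):
                    × closes — contains both Q and not Q.
              branch 2.2.1.2 (add S):
                not (not Q iff not Q): β-rule — branch into not Q, not not Q  //  not not Q, not Q.
                  branch 2.2.1.2.1 (add not Q, not not Q):
                    × closes — contains both Q and not Q.
                  branch 2.2.1.2.2 (add not not Q, not Q):
                    × closes — contains both Q and not Q.
          branch 2.2.2 (add not R):
            (not P or S): β-rule — branch into not P  //  S.
              branch 2.2.2.1 (add not P):
                ○ open, literals {P=false, Q=false, R=false, T=false}.
              branch 2.2.2.2 (add S):
                ○ open, literals {Q=false, R=false, S=true, T=false}.
11 branches closed, 6 open.
Each open branch fixes some atoms; the unmentioned ones are free. Counting distinct full assignments: branch {Q=false, R=true, T=true} (P, S) contributes 4 new; branch {P=false, Q=false, R=true, T=true} (S) contributes 0 new; branch {Q=false, R=true, S=true, T=true} (P) contributes 0 new; branch {Q=false, R=false, T=false} (P, S) contributes 4 new; branch {P=false, Q=false, R=false, T=false} (S) contributes 0 new; branch {Q=false, R=false, S=true, T=false} (P) contributes 0 new. Total: 8.

8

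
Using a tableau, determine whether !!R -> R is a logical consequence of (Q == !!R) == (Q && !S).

Initial set: {((Q == !!R) == (Q && !S)); !(!!R -> R)}.
!(!!R -> R): α-rule — add !!R, !R.
!!R: drop double negation, giving R.
× closes — contains both R and !R.
All 1 branch closes.
Every branch closed, so the premises entail the conclusion.

Yes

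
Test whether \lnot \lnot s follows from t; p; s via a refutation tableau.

Yes

Initial set: {t; p; s; \lnot \lnot \lnot s}.
\lnot \lnot \lnot s: drop double negation, giving \lnot s.
× closes — contains both s and \lnot s.
All 1 branch closes.
Every branch closed, so the premises entail the conclusion.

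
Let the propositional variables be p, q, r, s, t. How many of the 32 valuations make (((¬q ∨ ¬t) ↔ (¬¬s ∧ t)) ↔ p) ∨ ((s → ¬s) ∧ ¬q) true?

Initial set: {T ((((¬q ∨ ¬t) ↔ (¬¬s ∧ t)) ↔ p) ∨ ((s → ¬s) ∧ ¬q))}.
T ((((¬q ∨ ¬t) ↔ (¬¬s ∧ t)) ↔ p) ∨ ((s → ¬s) ∧ ¬q)): β-rule — branch into T (((¬q ∨ ¬t) ↔ (¬¬s ∧ t)) ↔ p)  //  T ((s → ¬s) ∧ ¬q).
  branch 1 (add T (((¬q ∨ ¬t) ↔ (¬¬s ∧ t)) ↔ p)):
    T (((¬q ∨ ¬t) ↔ (¬¬s ∧ t)) ↔ p): β-rule — branch into T ((¬q ∨ ¬t) ↔ (¬¬s ∧ t)), T p  //  F ((¬q ∨ ¬t) ↔ (¬¬s ∧ t)), F p.
      branch 1.1 (add T ((¬q ∨ ¬t) ↔ (¬¬s ∧ t)), T p):
        T ((¬q ∨ ¬t) ↔ (¬¬s ∧ t)): β-rule — branch into T (¬q ∨ ¬t), T (¬¬s ∧ t)  //  F (¬q ∨ ¬t), F (¬¬s ∧ t).
          branch 1.1.1 (add T (¬q ∨ ¬t), T (¬¬s ∧ t)):
            T (¬¬s ∧ t): α-rule — add T ¬¬s, T t.
            T ¬¬s: drop double negation, giving T s.
            T (¬q ∨ ¬t): β-rule — branch into T ¬q  //  T ¬t.
              branch 1.1.1.1 (add T ¬q):
                ○ open, literals {p=true, q=false, s=true, t=true}.
              branch 1.1.1.2 (add T ¬t):
                × closes — contains both t and ¬t.
          branch 1.1.2 (add F (¬q ∨ ¬t), F (¬¬s ∧ t)):
            F (¬q ∨ ¬t): α-rule — add F ¬q, F ¬t.
            F (¬¬s ∧ t): β-rule — branch into F ¬¬s  //  F t.
              branch 1.1.2.1 (add F ¬¬s):
                F ¬¬s: drop double negation, giving F s.
                ○ open, literals {p=true, q=true, s=false, t=true}.
              branch 1.1.2.2 (add F t):
                × closes — contains both t and ¬t.
      branch 1.2 (add F ((¬q ∨ ¬t) ↔ (¬¬s ∧ t)), F p):
        F ((¬q ∨ ¬t) ↔ (¬¬s ∧ t)): β-rule — branch into T (¬q ∨ ¬t), F (¬¬s ∧ t)  //  F (¬q ∨ ¬t), T (¬¬s ∧ t).
          branch 1.2.1 (add T (¬q ∨ ¬t), F (¬¬s ∧ t)):
            T (¬q ∨ ¬t): β-rule — branch into T ¬q  //  T ¬t.
              branch 1.2.1.1 (add T ¬q):
                F (¬¬s ∧ t): β-rule — branch into F ¬¬s  //  F t.
                  branch 1.2.1.1.1 (add F ¬¬s):
                    F ¬¬s: drop double negation, giving F s.
                    ○ open, literals {p=false, q=false, s=false}.
                  branch 1.2.1.1.2 (add F t):
                    ○ open, literals {p=false, q=false, t=false}.
              branch 1.2.1.2 (add T ¬t):
                F (¬¬s ∧ t): β-rule — branch into F ¬¬s  //  F t.
                  branch 1.2.1.2.1 (add F ¬¬s):
                    F ¬¬s: drop double negation, giving F s.
                    ○ open, literals {p=false, s=false, t=false}.
                  branch 1.2.1.2.2 (add F t):
                    ○ open, literals {p=false, t=false}.
          branch 1.2.2 (add F (¬q ∨ ¬t), T (¬¬s ∧ t)):
            F (¬q ∨ ¬t): α-rule — add F ¬q, F ¬t.
            T (¬¬s ∧ t): α-rule — add T ¬¬s, T t.
            T ¬¬s: drop double negation, giving T s.
            ○ open, literals {p=false, q=true, s=true, t=true}.
  branch 2 (add T ((s → ¬s) ∧ ¬q)):
    T ((s → ¬s) ∧ ¬q): α-rule — add T (s → ¬s), T ¬q.
    T (s → ¬s): β-rule — branch into F s  //  T ¬s.
      branch 2.1 (add F s):
        ○ open, literals {q=false, s=false}.
      branch 2.2 (add T ¬s):
        ○ open, literals {q=false, s=false}.
2 branches closed, 9 open.
Each open branch fixes some atoms; the unmentioned ones are free. Counting distinct full assignments: branch {p=true, q=false, s=true, t=true} (r) contributes 2 new; branch {p=true, q=true, s=false, t=true} (r) contributes 2 new; branch {p=false, q=false, s=false} (r, t) contributes 4 new; branch {p=false, q=false, t=false} (r, s) contributes 2 new; branch {p=false, s=false, t=false} (q, r) contributes 2 new; branch {p=false, t=false} (q, r, s) contributes 2 new; branch {p=false, q=true, s=true, t=true} (r) contributes 2 new; branch {q=false, s=false} (p, r, t) contributes 4 new; branch {q=false, s=false} (p, r, t) contributes 0 new. Total: 20.

20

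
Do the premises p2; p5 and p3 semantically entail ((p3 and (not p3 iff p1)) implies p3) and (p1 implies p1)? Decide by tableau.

Yes

Initial set: {T p2; T (p5 and p3); F (((p3 and (not p3 iff p1)) implies p3) and (p1 implies p1))}.
T (p5 and p3): α-rule — add T p5, T p3.
F (((p3 and (not p3 iff p1)) implies p3) and (p1 implies p1)): β-rule — branch into F ((p3 and (not p3 iff p1)) implies p3)  //  F (p1 implies p1).
  branch 1 (add F ((p3 and (not p3 iff p1)) implies p3)):
    F ((p3 and (not p3 iff p1)) implies p3): α-rule — add T (p3 and (not p3 iff p1)), F p3.
    × closes — contains both p3 and not p3.
  branch 2 (add F (p1 implies p1)):
    F (p1 implies p1): α-rule — add T p1, F p1.
    × closes — contains both p1 and not p1.
All 2 branches close.
Every branch closed, so the premises entail the conclusion.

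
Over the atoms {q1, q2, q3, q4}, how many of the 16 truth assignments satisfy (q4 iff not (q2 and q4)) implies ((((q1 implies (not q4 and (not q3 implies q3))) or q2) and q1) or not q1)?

14

Initial set: {((q4 iff not (q2 and q4)) implies ((((q1 implies (not q4 and (not q3 implies q3))) or q2) and q1) or not q1))}.
((q4 iff not (q2 and q4)) implies ((((q1 implies (not q4 and (not q3 implies q3))) or q2) and q1) or not q1)): β-rule — branch into not (q4 iff not (q2 and q4))  //  ((((q1 implies (not q4 and (not q3 implies q3))) or q2) and q1) or not q1).
  branch 1 (add not (q4 iff not (q2 and q4))):
    not (q4 iff not (q2 and q4)): β-rule — branch into q4, not not (q2 and q4)  //  not q4, not (q2 and q4).
      branch 1.1 (add q4, not not (q2 and q4)):
        not not (q2 and q4): α-rule — add q2, q4.
        ○ open, literals {q2=true, q4=true}.
      branch 1.2 (add not q4, not (q2 and q4)):
        not (q2 and q4): β-rule — branch into not q2  //  not q4.
          branch 1.2.1 (add not q2):
            ○ open, literals {q2=false, q4=false}.
          branch 1.2.2 (add not q4):
            ○ open, literals {q4=false}.
  branch 2 (add ((((q1 implies (not q4 and (not q3 implies q3))) or q2) and q1) or not q1)):
    ((((q1 implies (not q4 and (not q3 implies q3))) or q2) and q1) or not q1): β-rule — branch into (((q1 implies (not q4 and (not q3 implies q3))) or q2) and q1)  //  not q1.
      branch 2.1 (add (((q1 implies (not q4 and (not q3 implies q3))) or q2) and q1)):
        (((q1 implies (not q4 and (not q3 implies q3))) or q2) and q1): α-rule — add ((q1 implies (not q4 and (not q3 implies q3))) or q2), q1.
        ((q1 implies (not q4 and (not q3 implies q3))) or q2): β-rule — branch into (q1 implies (not q4 and (not q3 implies q3)))  //  q2.
          branch 2.1.1 (add (q1 implies (not q4 and (not q3 implies q3)))):
            (q1 implies (not q4 and (not q3 implies q3))): β-rule — branch into not q1  //  (not q4 and (not q3 implies q3)).
              branch 2.1.1.1 (add not q1):
                × closes — contains both q1 and not q1.
              branch 2.1.1.2 (add (not q4 and (not q3 implies q3))):
                (not q4 and (not q3 implies q3)): α-rule — add not q4, (not q3 implies q3).
                (not q3 implies q3): β-rule — branch into not not q3  //  q3.
                  branch 2.1.1.2.1 (add not not q3):
                    ○ open, literals {q1=true, q3=true, q4=false}.
                  branch 2.1.1.2.2 (add q3):
                    ○ open, literals {q1=true, q3=true, q4=false}.
          branch 2.1.2 (add q2):
            ○ open, literals {q1=true, q2=true}.
      branch 2.2 (add not q1):
        ○ open, literals {q1=false}.
1 branch closed, 7 open.
Each open branch fixes some atoms; the unmentioned ones are free. Counting distinct full assignments: branch {q2=true, q4=true} (q1, q3) contributes 4 new; branch {q2=false, q4=false} (q1, q3) contributes 4 new; branch {q4=false} (q1, q2, q3) contributes 4 new; branch {q1=true, q3=true, q4=false} (q2) contributes 0 new; branch {q1=true, q3=true, q4=false} (q2) contributes 0 new; branch {q1=true, q2=true} (q3, q4) contributes 0 new; branch {q1=false} (q2, q3, q4) contributes 2 new. Total: 14.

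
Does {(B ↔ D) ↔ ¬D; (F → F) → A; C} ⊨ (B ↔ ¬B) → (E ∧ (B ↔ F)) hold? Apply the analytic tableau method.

Yes

Initial set: {T ((B ↔ D) ↔ ¬D); T ((F → F) → A); T C; F ((B ↔ ¬B) → (E ∧ (B ↔ F)))}.
F ((B ↔ ¬B) → (E ∧ (B ↔ F))): α-rule — add T (B ↔ ¬B), F (E ∧ (B ↔ F)).
T ((B ↔ D) ↔ ¬D): β-rule — branch into T (B ↔ D), T ¬D  //  F (B ↔ D), F ¬D.
  branch 1 (add T (B ↔ D), T ¬D):
    T ((F → F) → A): β-rule — branch into F (F → F)  //  T A.
      branch 1.1 (add F (F → F)):
        F (F → F): α-rule — add T F, F F.
        × closes — contains both F and ¬F.
      branch 1.2 (add T A):
        T (B ↔ ¬B): β-rule — branch into T B, T ¬B  //  F B, F ¬B.
          branch 1.2.1 (add T B, T ¬B):
            × closes — contains both B and ¬B.
          branch 1.2.2 (add F B, F ¬B):
            × closes — contains both B and ¬B.
  branch 2 (add F (B ↔ D), F ¬D):
    T ((F → F) → A): β-rule — branch into F (F → F)  //  T A.
      branch 2.1 (add F (F → F)):
        F (F → F): α-rule — add T F, F F.
        × closes — contains both F and ¬F.
      branch 2.2 (add T A):
        T (B ↔ ¬B): β-rule — branch into T B, T ¬B  //  F B, F ¬B.
          branch 2.2.1 (add T B, T ¬B):
            × closes — contains both B and ¬B.
          branch 2.2.2 (add F B, F ¬B):
            × closes — contains both B and ¬B.
All 6 branches close.
Every branch closed, so the premises entail the conclusion.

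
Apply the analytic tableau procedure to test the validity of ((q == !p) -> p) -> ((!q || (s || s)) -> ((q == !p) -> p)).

Assume the negation and expand:
Initial set: {!(((q == !p) -> p) -> ((!q || (s || s)) -> ((q == !p) -> p)))}.
!(((q == !p) -> p) -> ((!q || (s || s)) -> ((q == !p) -> p))): α-rule — add ((q == !p) -> p), !((!q || (s || s)) -> ((q == !p) -> p)).
!((!q || (s || s)) -> ((q == !p) -> p)): α-rule — add (!q || (s || s)), !((q == !p) -> p).
!((q == !p) -> p): α-rule — add (q == !p), !p.
((q == !p) -> p): β-rule — branch into !(q == !p)  //  p.
  branch 1 (add !(q == !p)):
    (!q || (s || s)): β-rule — branch into !q  //  (s || s).
      branch 1.1 (add !q):
        (q == !p): β-rule — branch into q, !p  //  !q, !!p.
          branch 1.1.1 (add q, !p):
            × closes — contains both q and !q.
          branch 1.1.2 (add !q, !!p):
            × closes — contains both p and !p.
      branch 1.2 (add (s || s)):
        (q == !p): β-rule — branch into q, !p  //  !q, !!p.
          branch 1.2.1 (add q, !p):
            !(q == !p): β-rule — branch into q, !!p  //  !q, !p.
              branch 1.2.1.1 (add q, !!p):
                × closes — contains both p and !p.
              branch 1.2.1.2 (add !q, !p):
                × closes — contains both q and !q.
          branch 1.2.2 (add !q, !!p):
            × closes — contains both p and !p.
  branch 2 (add p):
    × closes — contains both p and !p.
All 6 branches close.
Every branch closed, so the negation is unsatisfiable and the formula is valid.

Valid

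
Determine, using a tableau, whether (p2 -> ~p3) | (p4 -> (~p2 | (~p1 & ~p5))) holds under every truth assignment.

Not valid

Assume the negation and expand:
Initial set: {F ((p2 -> ~p3) | (p4 -> (~p2 | (~p1 & ~p5))))}.
F ((p2 -> ~p3) | (p4 -> (~p2 | (~p1 & ~p5)))): α-rule — add F (p2 -> ~p3), F (p4 -> (~p2 | (~p1 & ~p5))).
F (p2 -> ~p3): α-rule — add T p2, F ~p3.
F (p4 -> (~p2 | (~p1 & ~p5))): α-rule — add T p4, F (~p2 | (~p1 & ~p5)).
F (~p2 | (~p1 & ~p5)): α-rule — add F ~p2, F (~p1 & ~p5).
F (~p1 & ~p5): β-rule — branch into F ~p1  //  F ~p5.
  branch 1 (add F ~p1):
    ○ open, literals {p1=1, p2=1, p3=1, p4=1}.
  branch 2 (add F ~p5):
    ○ open, literals {p2=1, p3=1, p4=1, p5=1}.
0 branches closed, 2 open.
An open branch gives a countermodel: p1=1, p2=1, p3=1, p4=1 (unmentioned atoms arbitrary); under it the original formula is false.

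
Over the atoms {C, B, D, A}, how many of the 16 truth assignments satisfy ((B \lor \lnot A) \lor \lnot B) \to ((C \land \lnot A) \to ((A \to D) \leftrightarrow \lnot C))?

12

Initial set: {(((B \lor \lnot A) \lor \lnot B) \to ((C \land \lnot A) \to ((A \to D) \leftrightarrow \lnot C)))}.
(((B \lor \lnot A) \lor \lnot B) \to ((C \land \lnot A) \to ((A \to D) \leftrightarrow \lnot C))): β-rule — branch into \lnot ((B \lor \lnot A) \lor \lnot B)  //  ((C \land \lnot A) \to ((A \to D) \leftrightarrow \lnot C)).
  branch 1 (add \lnot ((B \lor \lnot A) \lor \lnot B)):
    \lnot ((B \lor \lnot A) \lor \lnot B): α-rule — add \lnot (B \lor \lnot A), \lnot \lnot B.
    \lnot (B \lor \lnot A): α-rule — add \lnot B, \lnot \lnot A.
    × closes — contains both B and \lnot B.
  branch 2 (add ((C \land \lnot A) \to ((A \to D) \leftrightarrow \lnot C))):
    ((C \land \lnot A) \to ((A \to D) \leftrightarrow \lnot C)): β-rule — branch into \lnot (C \land \lnot A)  //  ((A \to D) \leftrightarrow \lnot C).
      branch 2.1 (add \lnot (C \land \lnot A)):
        \lnot (C \land \lnot A): β-rule — branch into \lnot C  //  \lnot \lnot A.
          branch 2.1.1 (add \lnot C):
            ○ open, literals {C=0}.
          branch 2.1.2 (add \lnot \lnot A):
            ○ open, literals {A=1}.
      branch 2.2 (add ((A \to D) \leftrightarrow \lnot C)):
        ((A \to D) \leftrightarrow \lnot C): β-rule — branch into (A \to D), \lnot C  //  \lnot (A \to D), \lnot \lnot C.
          branch 2.2.1 (add (A \to D), \lnot C):
            (A \to D): β-rule — branch into \lnot A  //  D.
              branch 2.2.1.1 (add \lnot A):
                ○ open, literals {A=0, C=0}.
              branch 2.2.1.2 (add D):
                ○ open, literals {C=0, D=1}.
          branch 2.2.2 (add \lnot (A \to D), \lnot \lnot C):
            \lnot (A \to D): α-rule — add A, \lnot D.
            ○ open, literals {A=1, C=1, D=0}.
1 branch closed, 5 open.
Each open branch fixes some atoms; the unmentioned ones are free. Counting distinct full assignments: branch {C=0} (B, D, A) contributes 8 new; branch {A=1} (C, B, D) contributes 4 new; branch {A=0, C=0} (B, D) contributes 0 new; branch {C=0, D=1} (B, A) contributes 0 new; branch {A=1, C=1, D=0} (B) contributes 0 new. Total: 12.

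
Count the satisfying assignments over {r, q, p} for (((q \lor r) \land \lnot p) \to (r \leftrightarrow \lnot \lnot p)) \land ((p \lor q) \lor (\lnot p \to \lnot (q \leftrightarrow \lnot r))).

Initial set: {((((q \lor r) \land \lnot p) \to (r \leftrightarrow \lnot \lnot p)) \land ((p \lor q) \lor (\lnot p \to \lnot (q \leftrightarrow \lnot r))))}.
((((q \lor r) \land \lnot p) \to (r \leftrightarrow \lnot \lnot p)) \land ((p \lor q) \lor (\lnot p \to \lnot (q \leftrightarrow \lnot r)))): α-rule — add (((q \lor r) \land \lnot p) \to (r \leftrightarrow \lnot \lnot p)), ((p \lor q) \lor (\lnot p \to \lnot (q \leftrightarrow \lnot r))).
(((q \lor r) \land \lnot p) \to (r \leftrightarrow \lnot \lnot p)): β-rule — branch into \lnot ((q \lor r) \land \lnot p)  //  (r \leftrightarrow \lnot \lnot p).
  branch 1 (add \lnot ((q \lor r) \land \lnot p)):
    ((p \lor q) \lor (\lnot p \to \lnot (q \leftrightarrow \lnot r))): β-rule — branch into (p \lor q)  //  (\lnot p \to \lnot (q \leftrightarrow \lnot r)).
      branch 1.1 (add (p \lor q)):
        \lnot ((q \lor r) \land \lnot p): β-rule — branch into \lnot (q \lor r)  //  \lnot \lnot p.
          branch 1.1.1 (add \lnot (q \lor r)):
            \lnot (q \lor r): α-rule — add \lnot q, \lnot r.
            (p \lor q): β-rule — branch into p  //  q.
              branch 1.1.1.1 (add p):
                ○ open, literals {p=1, q=0, r=0}.
              branch 1.1.1.2 (add q):
                × closes — contains both q and \lnot q.
          branch 1.1.2 (add \lnot \lnot p):
            (p \lor q): β-rule — branch into p  //  q.
              branch 1.1.2.1 (add p):
                ○ open, literals {p=1}.
              branch 1.1.2.2 (add q):
                ○ open, literals {p=1, q=1}.
      branch 1.2 (add (\lnot p \to \lnot (q \leftrightarrow \lnot r))):
        \lnot ((q \lor r) \land \lnot p): β-rule — branch into \lnot (q \lor r)  //  \lnot \lnot p.
          branch 1.2.1 (add \lnot (q \lor r)):
            \lnot (q \lor r): α-rule — add \lnot q, \lnot r.
            (\lnot p \to \lnot (q \leftrightarrow \lnot r)): β-rule — branch into \lnot \lnot p  //  \lnot (q \leftrightarrow \lnot r).
              branch 1.2.1.1 (add \lnot \lnot p):
                ○ open, literals {p=1, q=0, r=0}.
              branch 1.2.1.2 (add \lnot (q \leftrightarrow \lnot r)):
                \lnot (q \leftrightarrow \lnot r): β-rule — branch into q, \lnot \lnot r  //  \lnot q, \lnot r.
                  branch 1.2.1.2.1 (add q, \lnot \lnot r):
                    × closes — contains both q and \lnot q.
                  branch 1.2.1.2.2 (add \lnot q, \lnot r):
                    ○ open, literals {q=0, r=0}.
          branch 1.2.2 (add \lnot \lnot p):
            (\lnot p \to \lnot (q \leftrightarrow \lnot r)): β-rule — branch into \lnot \lnot p  //  \lnot (q \leftrightarrow \lnot r).
              branch 1.2.2.1 (add \lnot \lnot p):
                ○ open, literals {p=1}.
              branch 1.2.2.2 (add \lnot (q \leftrightarrow \lnot r)):
                \lnot (q \leftrightarrow \lnot r): β-rule — branch into q, \lnot \lnot r  //  \lnot q, \lnot r.
                  branch 1.2.2.2.1 (add q, \lnot \lnot r):
                    ○ open, literals {p=1, q=1, r=1}.
                  branch 1.2.2.2.2 (add \lnot q, \lnot r):
                    ○ open, literals {p=1, q=0, r=0}.
  branch 2 (add (r \leftrightarrow \lnot \lnot p)):
    ((p \lor q) \lor (\lnot p \to \lnot (q \leftrightarrow \lnot r))): β-rule — branch into (p \lor q)  //  (\lnot p \to \lnot (q \leftrightarrow \lnot r)).
      branch 2.1 (add (p \lor q)):
        (r \leftrightarrow \lnot \lnot p): β-rule — branch into r, \lnot \lnot p  //  \lnot r, \lnot \lnot \lnot p.
          branch 2.1.1 (add r, \lnot \lnot p):
            \lnot \lnot p: drop double negation, giving p.
            (p \lor q): β-rule — branch into p  //  q.
              branch 2.1.1.1 (add p):
                ○ open, literals {p=1, r=1}.
              branch 2.1.1.2 (add q):
                ○ open, literals {p=1, q=1, r=1}.
          branch 2.1.2 (add \lnot r, \lnot \lnot \lnot p):
            \lnot \lnot \lnot p: drop double negation, giving \lnot p.
            (p \lor q): β-rule — branch into p  //  q.
              branch 2.1.2.1 (add p):
                × closes — contains both p and \lnot p.
              branch 2.1.2.2 (add q):
                ○ open, literals {p=0, q=1, r=0}.
      branch 2.2 (add (\lnot p \to \lnot (q \leftrightarrow \lnot r))):
        (r \leftrightarrow \lnot \lnot p): β-rule — branch into r, \lnot \lnot p  //  \lnot r, \lnot \lnot \lnot p.
          branch 2.2.1 (add r, \lnot \lnot p):
            \lnot \lnot p: drop double negation, giving p.
            (\lnot p \to \lnot (q \leftrightarrow \lnot r)): β-rule — branch into \lnot \lnot p  //  \lnot (q \leftrightarrow \lnot r).
              branch 2.2.1.1 (add \lnot \lnot p):
                ○ open, literals {p=1, r=1}.
              branch 2.2.1.2 (add \lnot (q \leftrightarrow \lnot r)):
                \lnot (q \leftrightarrow \lnot r): β-rule — branch into q, \lnot \lnot r  //  \lnot q, \lnot r.
                  branch 2.2.1.2.1 (add q, \lnot \lnot r):
                    ○ open, literals {p=1, q=1, r=1}.
                  branch 2.2.1.2.2 (add \lnot q, \lnot r):
                    × closes — contains both r and \lnot r.
          branch 2.2.2 (add \lnot r, \lnot \lnot \lnot p):
            \lnot \lnot \lnot p: drop double negation, giving \lnot p.
            (\lnot p \to \lnot (q \leftrightarrow \lnot r)): β-rule — branch into \lnot \lnot p  //  \lnot (q \leftrightarrow \lnot r).
              branch 2.2.2.1 (add \lnot \lnot p):
                × closes — contains both p and \lnot p.
              branch 2.2.2.2 (add \lnot (q \leftrightarrow \lnot r)):
                \lnot (q \leftrightarrow \lnot r): β-rule — branch into q, \lnot \lnot r  //  \lnot q, \lnot r.
                  branch 2.2.2.2.1 (add q, \lnot \lnot r):
                    × closes — contains both r and \lnot r.
                  branch 2.2.2.2.2 (add \lnot q, \lnot r):
                    ○ open, literals {p=0, q=0, r=0}.
6 branches closed, 14 open.
Each open branch fixes some atoms; the unmentioned ones are free. Counting distinct full assignments: branch {p=1, q=0, r=0} (none free) contributes 1 new; branch {p=1} (r, q) contributes 3 new; branch {p=1, q=1} (r) contributes 0 new; branch {p=1, q=0, r=0} (none free) contributes 0 new; branch {q=0, r=0} (p) contributes 1 new; branch {p=1} (r, q) contributes 0 new; branch {p=1, q=1, r=1} (none free) contributes 0 new; branch {p=1, q=0, r=0} (none free) contributes 0 new; branch {p=1, r=1} (q) contributes 0 new; branch {p=1, q=1, r=1} (none free) contributes 0 new; branch {p=0, q=1, r=0} (none free) contributes 1 new; branch {p=1, r=1} (q) contributes 0 new; branch {p=1, q=1, r=1} (none free) contributes 0 new; branch {p=0, q=0, r=0} (none free) contributes 0 new. Total: 6.

6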